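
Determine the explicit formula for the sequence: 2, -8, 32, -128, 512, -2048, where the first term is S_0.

Check ratios: -8 / 2 = -4.0
Common ratio r = -4.
First term a = 2.
Formula: S_i = 2 * (-4)^i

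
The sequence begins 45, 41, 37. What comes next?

Differences: 41 - 45 = -4
This is an arithmetic sequence with common difference d = -4.
Next term = 37 + -4 = 33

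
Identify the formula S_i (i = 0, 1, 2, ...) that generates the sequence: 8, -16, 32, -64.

Check ratios: -16 / 8 = -2.0
Common ratio r = -2.
First term a = 8.
Formula: S_i = 8 * (-2)^i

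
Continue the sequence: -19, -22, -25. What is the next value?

Differences: -22 - -19 = -3
This is an arithmetic sequence with common difference d = -3.
Next term = -25 + -3 = -28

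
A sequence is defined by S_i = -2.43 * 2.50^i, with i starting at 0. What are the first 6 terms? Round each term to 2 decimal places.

This is a geometric sequence.
i=0: S_0 = -2.43 * 2.5^0 = -2.43
i=1: S_1 = -2.43 * 2.5^1 ≈ -6.08
i=2: S_2 = -2.43 * 2.5^2 ≈ -15.19
i=3: S_3 = -2.43 * 2.5^3 ≈ -37.97
i=4: S_4 = -2.43 * 2.5^4 ≈ -94.92
i=5: S_5 = -2.43 * 2.5^5 ≈ -237.3
The first 6 terms are: [-2.43, -6.08, -15.19, -37.97, -94.92, -237.3]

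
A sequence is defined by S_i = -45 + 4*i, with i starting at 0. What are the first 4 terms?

This is an arithmetic sequence.
i=0: S_0 = -45 + 4*0 = -45
i=1: S_1 = -45 + 4*1 = -41
i=2: S_2 = -45 + 4*2 = -37
i=3: S_3 = -45 + 4*3 = -33
The first 4 terms are: [-45, -41, -37, -33]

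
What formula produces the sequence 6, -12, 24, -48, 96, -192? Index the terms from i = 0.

Check ratios: -12 / 6 = -2.0
Common ratio r = -2.
First term a = 6.
Formula: S_i = 6 * (-2)^i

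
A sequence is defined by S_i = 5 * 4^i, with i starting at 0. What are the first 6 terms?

This is a geometric sequence.
i=0: S_0 = 5 * 4^0 = 5
i=1: S_1 = 5 * 4^1 = 20
i=2: S_2 = 5 * 4^2 = 80
i=3: S_3 = 5 * 4^3 = 320
i=4: S_4 = 5 * 4^4 = 1280
i=5: S_5 = 5 * 4^5 = 5120
The first 6 terms are: [5, 20, 80, 320, 1280, 5120]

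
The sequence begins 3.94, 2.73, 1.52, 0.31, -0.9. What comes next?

Differences: 2.73 - 3.94 = -1.21
This is an arithmetic sequence with common difference d = -1.21.
Next term = -0.9 + -1.21 = -2.11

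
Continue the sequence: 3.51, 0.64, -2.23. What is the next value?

Differences: 0.64 - 3.51 = -2.87
This is an arithmetic sequence with common difference d = -2.87.
Next term = -2.23 + -2.87 = -5.1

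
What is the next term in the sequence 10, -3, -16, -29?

Differences: -3 - 10 = -13
This is an arithmetic sequence with common difference d = -13.
Next term = -29 + -13 = -42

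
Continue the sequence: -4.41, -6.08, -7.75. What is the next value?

Differences: -6.08 - -4.41 = -1.67
This is an arithmetic sequence with common difference d = -1.67.
Next term = -7.75 + -1.67 = -9.42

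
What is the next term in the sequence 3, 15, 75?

Ratios: 15 / 3 = 5.0
This is a geometric sequence with common ratio r = 5.
Next term = 75 * 5 = 375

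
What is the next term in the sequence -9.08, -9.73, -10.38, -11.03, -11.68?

Differences: -9.73 - -9.08 = -0.65
This is an arithmetic sequence with common difference d = -0.65.
Next term = -11.68 + -0.65 = -12.33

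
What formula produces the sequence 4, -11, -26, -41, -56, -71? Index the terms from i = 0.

Check differences: -11 - 4 = -15
-26 - -11 = -15
Common difference d = -15.
First term a = 4.
Formula: S_i = 4 - 15*i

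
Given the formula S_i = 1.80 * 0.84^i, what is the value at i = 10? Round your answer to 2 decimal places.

S_10 = 1.8 * 0.84^10 ≈ 1.8 * 0.1749 ≈ 0.31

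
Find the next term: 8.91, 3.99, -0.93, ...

Differences: 3.99 - 8.91 = -4.92
This is an arithmetic sequence with common difference d = -4.92.
Next term = -0.93 + -4.92 = -5.85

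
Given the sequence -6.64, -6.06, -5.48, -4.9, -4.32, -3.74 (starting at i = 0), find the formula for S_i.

Check differences: -6.06 - -6.64 = 0.58
-5.48 - -6.06 = 0.58
Common difference d = 0.58.
First term a = -6.64.
Formula: S_i = -6.64 + 0.58*i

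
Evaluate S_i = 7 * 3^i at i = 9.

S_9 = 7 * 3^9 = 7 * 19683 = 137781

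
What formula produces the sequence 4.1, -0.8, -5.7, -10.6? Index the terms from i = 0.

Check differences: -0.8 - 4.1 = -4.9
-5.7 - -0.8 = -4.9
Common difference d = -4.9.
First term a = 4.1.
Formula: S_i = 4.10 - 4.90*i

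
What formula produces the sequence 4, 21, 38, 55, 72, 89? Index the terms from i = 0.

Check differences: 21 - 4 = 17
38 - 21 = 17
Common difference d = 17.
First term a = 4.
Formula: S_i = 4 + 17*i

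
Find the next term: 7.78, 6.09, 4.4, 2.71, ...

Differences: 6.09 - 7.78 = -1.69
This is an arithmetic sequence with common difference d = -1.69.
Next term = 2.71 + -1.69 = 1.02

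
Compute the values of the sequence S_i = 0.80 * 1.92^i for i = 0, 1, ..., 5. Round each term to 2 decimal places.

This is a geometric sequence.
i=0: S_0 = 0.8 * 1.92^0 = 0.8
i=1: S_1 = 0.8 * 1.92^1 ≈ 1.54
i=2: S_2 = 0.8 * 1.92^2 ≈ 2.95
i=3: S_3 = 0.8 * 1.92^3 ≈ 5.66
i=4: S_4 = 0.8 * 1.92^4 ≈ 10.87
i=5: S_5 = 0.8 * 1.92^5 ≈ 20.87
The first 6 terms are: [0.8, 1.54, 2.95, 5.66, 10.87, 20.87]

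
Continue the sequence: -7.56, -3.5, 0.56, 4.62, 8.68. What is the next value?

Differences: -3.5 - -7.56 = 4.06
This is an arithmetic sequence with common difference d = 4.06.
Next term = 8.68 + 4.06 = 12.74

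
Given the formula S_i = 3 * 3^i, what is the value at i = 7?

S_7 = 3 * 3^7 = 3 * 2187 = 6561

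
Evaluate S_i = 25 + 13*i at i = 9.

S_9 = 25 + 13*9 = 25 + 117 = 142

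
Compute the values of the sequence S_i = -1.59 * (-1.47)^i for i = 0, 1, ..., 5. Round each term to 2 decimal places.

This is a geometric sequence.
i=0: S_0 = -1.59 * (-1.47)^0 = -1.59
i=1: S_1 = -1.59 * (-1.47)^1 ≈ 2.34
i=2: S_2 = -1.59 * (-1.47)^2 ≈ -3.44
i=3: S_3 = -1.59 * (-1.47)^3 ≈ 5.05
i=4: S_4 = -1.59 * (-1.47)^4 ≈ -7.42
i=5: S_5 = -1.59 * (-1.47)^5 ≈ 10.91
The first 6 terms are: [-1.59, 2.34, -3.44, 5.05, -7.42, 10.91]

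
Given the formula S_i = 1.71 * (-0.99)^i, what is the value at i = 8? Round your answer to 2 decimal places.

S_8 = 1.71 * (-0.99)^8 ≈ 1.71 * 0.9227 ≈ 1.58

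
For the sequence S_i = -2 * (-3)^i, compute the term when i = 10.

S_10 = -2 * (-3)^10 = -2 * 59049 = -118098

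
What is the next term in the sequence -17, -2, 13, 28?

Differences: -2 - -17 = 15
This is an arithmetic sequence with common difference d = 15.
Next term = 28 + 15 = 43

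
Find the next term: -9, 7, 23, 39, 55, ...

Differences: 7 - -9 = 16
This is an arithmetic sequence with common difference d = 16.
Next term = 55 + 16 = 71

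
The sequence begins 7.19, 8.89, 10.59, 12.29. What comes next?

Differences: 8.89 - 7.19 = 1.7
This is an arithmetic sequence with common difference d = 1.7.
Next term = 12.29 + 1.7 = 13.99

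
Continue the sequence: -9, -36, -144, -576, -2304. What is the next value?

Ratios: -36 / -9 = 4.0
This is a geometric sequence with common ratio r = 4.
Next term = -2304 * 4 = -9216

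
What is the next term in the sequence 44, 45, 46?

Differences: 45 - 44 = 1
This is an arithmetic sequence with common difference d = 1.
Next term = 46 + 1 = 47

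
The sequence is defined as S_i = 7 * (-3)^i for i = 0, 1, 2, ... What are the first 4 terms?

This is a geometric sequence.
i=0: S_0 = 7 * (-3)^0 = 7
i=1: S_1 = 7 * (-3)^1 = -21
i=2: S_2 = 7 * (-3)^2 = 63
i=3: S_3 = 7 * (-3)^3 = -189
The first 4 terms are: [7, -21, 63, -189]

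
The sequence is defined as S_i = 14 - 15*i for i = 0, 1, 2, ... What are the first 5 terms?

This is an arithmetic sequence.
i=0: S_0 = 14 + -15*0 = 14
i=1: S_1 = 14 + -15*1 = -1
i=2: S_2 = 14 + -15*2 = -16
i=3: S_3 = 14 + -15*3 = -31
i=4: S_4 = 14 + -15*4 = -46
The first 5 terms are: [14, -1, -16, -31, -46]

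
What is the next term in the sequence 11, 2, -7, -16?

Differences: 2 - 11 = -9
This is an arithmetic sequence with common difference d = -9.
Next term = -16 + -9 = -25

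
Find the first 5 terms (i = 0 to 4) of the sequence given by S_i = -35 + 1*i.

This is an arithmetic sequence.
i=0: S_0 = -35 + 1*0 = -35
i=1: S_1 = -35 + 1*1 = -34
i=2: S_2 = -35 + 1*2 = -33
i=3: S_3 = -35 + 1*3 = -32
i=4: S_4 = -35 + 1*4 = -31
The first 5 terms are: [-35, -34, -33, -32, -31]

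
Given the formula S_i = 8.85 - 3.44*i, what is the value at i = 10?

S_10 = 8.85 + -3.44*10 = 8.85 + -34.4 = -25.55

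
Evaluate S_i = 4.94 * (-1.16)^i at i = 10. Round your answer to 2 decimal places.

S_10 = 4.94 * (-1.16)^10 ≈ 4.94 * 4.4114 ≈ 21.79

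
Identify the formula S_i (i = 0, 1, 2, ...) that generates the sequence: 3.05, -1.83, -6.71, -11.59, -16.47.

Check differences: -1.83 - 3.05 = -4.88
-6.71 - -1.83 = -4.88
Common difference d = -4.88.
First term a = 3.05.
Formula: S_i = 3.05 - 4.88*i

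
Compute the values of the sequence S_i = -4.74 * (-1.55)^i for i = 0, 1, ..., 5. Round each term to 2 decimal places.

This is a geometric sequence.
i=0: S_0 = -4.74 * (-1.55)^0 = -4.74
i=1: S_1 = -4.74 * (-1.55)^1 ≈ 7.35
i=2: S_2 = -4.74 * (-1.55)^2 ≈ -11.39
i=3: S_3 = -4.74 * (-1.55)^3 ≈ 17.65
i=4: S_4 = -4.74 * (-1.55)^4 ≈ -27.36
i=5: S_5 = -4.74 * (-1.55)^5 ≈ 42.41
The first 6 terms are: [-4.74, 7.35, -11.39, 17.65, -27.36, 42.41]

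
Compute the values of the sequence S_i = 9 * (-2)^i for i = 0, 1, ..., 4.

This is a geometric sequence.
i=0: S_0 = 9 * (-2)^0 = 9
i=1: S_1 = 9 * (-2)^1 = -18
i=2: S_2 = 9 * (-2)^2 = 36
i=3: S_3 = 9 * (-2)^3 = -72
i=4: S_4 = 9 * (-2)^4 = 144
The first 5 terms are: [9, -18, 36, -72, 144]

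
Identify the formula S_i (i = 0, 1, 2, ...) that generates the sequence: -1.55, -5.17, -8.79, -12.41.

Check differences: -5.17 - -1.55 = -3.62
-8.79 - -5.17 = -3.62
Common difference d = -3.62.
First term a = -1.55.
Formula: S_i = -1.55 - 3.62*i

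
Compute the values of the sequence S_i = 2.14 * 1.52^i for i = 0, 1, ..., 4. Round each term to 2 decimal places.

This is a geometric sequence.
i=0: S_0 = 2.14 * 1.52^0 = 2.14
i=1: S_1 = 2.14 * 1.52^1 ≈ 3.25
i=2: S_2 = 2.14 * 1.52^2 ≈ 4.94
i=3: S_3 = 2.14 * 1.52^3 ≈ 7.52
i=4: S_4 = 2.14 * 1.52^4 ≈ 11.42
The first 5 terms are: [2.14, 3.25, 4.94, 7.52, 11.42]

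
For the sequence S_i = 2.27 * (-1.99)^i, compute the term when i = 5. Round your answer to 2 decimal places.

S_5 = 2.27 * (-1.99)^5 ≈ 2.27 * -31.208 ≈ -70.84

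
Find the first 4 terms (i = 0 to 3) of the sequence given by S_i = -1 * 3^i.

This is a geometric sequence.
i=0: S_0 = -1 * 3^0 = -1
i=1: S_1 = -1 * 3^1 = -3
i=2: S_2 = -1 * 3^2 = -9
i=3: S_3 = -1 * 3^3 = -27
The first 4 terms are: [-1, -3, -9, -27]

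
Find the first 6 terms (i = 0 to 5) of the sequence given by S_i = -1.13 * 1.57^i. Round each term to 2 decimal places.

This is a geometric sequence.
i=0: S_0 = -1.13 * 1.57^0 = -1.13
i=1: S_1 = -1.13 * 1.57^1 ≈ -1.77
i=2: S_2 = -1.13 * 1.57^2 ≈ -2.79
i=3: S_3 = -1.13 * 1.57^3 ≈ -4.37
i=4: S_4 = -1.13 * 1.57^4 ≈ -6.87
i=5: S_5 = -1.13 * 1.57^5 ≈ -10.78
The first 6 terms are: [-1.13, -1.77, -2.79, -4.37, -6.87, -10.78]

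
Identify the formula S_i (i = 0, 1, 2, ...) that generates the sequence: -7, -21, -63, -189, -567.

Check ratios: -21 / -7 = 3.0
Common ratio r = 3.
First term a = -7.
Formula: S_i = -7 * 3^i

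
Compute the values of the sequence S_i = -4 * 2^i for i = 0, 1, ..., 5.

This is a geometric sequence.
i=0: S_0 = -4 * 2^0 = -4
i=1: S_1 = -4 * 2^1 = -8
i=2: S_2 = -4 * 2^2 = -16
i=3: S_3 = -4 * 2^3 = -32
i=4: S_4 = -4 * 2^4 = -64
i=5: S_5 = -4 * 2^5 = -128
The first 6 terms are: [-4, -8, -16, -32, -64, -128]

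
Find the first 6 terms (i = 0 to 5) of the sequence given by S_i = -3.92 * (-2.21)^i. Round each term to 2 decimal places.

This is a geometric sequence.
i=0: S_0 = -3.92 * (-2.21)^0 = -3.92
i=1: S_1 = -3.92 * (-2.21)^1 ≈ 8.66
i=2: S_2 = -3.92 * (-2.21)^2 ≈ -19.15
i=3: S_3 = -3.92 * (-2.21)^3 ≈ 42.31
i=4: S_4 = -3.92 * (-2.21)^4 ≈ -93.51
i=5: S_5 = -3.92 * (-2.21)^5 ≈ 206.66
The first 6 terms are: [-3.92, 8.66, -19.15, 42.31, -93.51, 206.66]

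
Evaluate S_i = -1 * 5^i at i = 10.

S_10 = -1 * 5^10 = -1 * 9765625 = -9765625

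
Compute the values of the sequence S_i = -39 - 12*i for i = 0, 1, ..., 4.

This is an arithmetic sequence.
i=0: S_0 = -39 + -12*0 = -39
i=1: S_1 = -39 + -12*1 = -51
i=2: S_2 = -39 + -12*2 = -63
i=3: S_3 = -39 + -12*3 = -75
i=4: S_4 = -39 + -12*4 = -87
The first 5 terms are: [-39, -51, -63, -75, -87]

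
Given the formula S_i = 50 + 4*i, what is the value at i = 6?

S_6 = 50 + 4*6 = 50 + 24 = 74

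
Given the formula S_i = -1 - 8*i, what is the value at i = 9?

S_9 = -1 + -8*9 = -1 + -72 = -73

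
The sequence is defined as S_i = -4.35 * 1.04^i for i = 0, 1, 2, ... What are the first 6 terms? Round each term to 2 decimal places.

This is a geometric sequence.
i=0: S_0 = -4.35 * 1.04^0 = -4.35
i=1: S_1 = -4.35 * 1.04^1 ≈ -4.52
i=2: S_2 = -4.35 * 1.04^2 ≈ -4.7
i=3: S_3 = -4.35 * 1.04^3 ≈ -4.89
i=4: S_4 = -4.35 * 1.04^4 ≈ -5.09
i=5: S_5 = -4.35 * 1.04^5 ≈ -5.29
The first 6 terms are: [-4.35, -4.52, -4.7, -4.89, -5.09, -5.29]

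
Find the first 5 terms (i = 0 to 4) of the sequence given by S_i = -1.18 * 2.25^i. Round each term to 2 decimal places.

This is a geometric sequence.
i=0: S_0 = -1.18 * 2.25^0 = -1.18
i=1: S_1 = -1.18 * 2.25^1 ≈ -2.66
i=2: S_2 = -1.18 * 2.25^2 ≈ -5.97
i=3: S_3 = -1.18 * 2.25^3 ≈ -13.44
i=4: S_4 = -1.18 * 2.25^4 ≈ -30.24
The first 5 terms are: [-1.18, -2.66, -5.97, -13.44, -30.24]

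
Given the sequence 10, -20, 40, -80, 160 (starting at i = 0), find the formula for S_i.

Check ratios: -20 / 10 = -2.0
Common ratio r = -2.
First term a = 10.
Formula: S_i = 10 * (-2)^i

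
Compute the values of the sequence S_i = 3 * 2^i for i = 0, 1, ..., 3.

This is a geometric sequence.
i=0: S_0 = 3 * 2^0 = 3
i=1: S_1 = 3 * 2^1 = 6
i=2: S_2 = 3 * 2^2 = 12
i=3: S_3 = 3 * 2^3 = 24
The first 4 terms are: [3, 6, 12, 24]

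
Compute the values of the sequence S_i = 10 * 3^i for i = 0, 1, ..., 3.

This is a geometric sequence.
i=0: S_0 = 10 * 3^0 = 10
i=1: S_1 = 10 * 3^1 = 30
i=2: S_2 = 10 * 3^2 = 90
i=3: S_3 = 10 * 3^3 = 270
The first 4 terms are: [10, 30, 90, 270]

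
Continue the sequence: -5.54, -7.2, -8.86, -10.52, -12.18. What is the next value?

Differences: -7.2 - -5.54 = -1.66
This is an arithmetic sequence with common difference d = -1.66.
Next term = -12.18 + -1.66 = -13.84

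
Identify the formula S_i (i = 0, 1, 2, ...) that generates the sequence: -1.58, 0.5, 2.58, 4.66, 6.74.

Check differences: 0.5 - -1.58 = 2.08
2.58 - 0.5 = 2.08
Common difference d = 2.08.
First term a = -1.58.
Formula: S_i = -1.58 + 2.08*i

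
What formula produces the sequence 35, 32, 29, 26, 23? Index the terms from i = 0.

Check differences: 32 - 35 = -3
29 - 32 = -3
Common difference d = -3.
First term a = 35.
Formula: S_i = 35 - 3*i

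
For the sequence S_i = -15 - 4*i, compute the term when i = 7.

S_7 = -15 + -4*7 = -15 + -28 = -43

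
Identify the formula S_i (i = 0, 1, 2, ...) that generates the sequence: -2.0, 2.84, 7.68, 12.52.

Check differences: 2.84 - -2.0 = 4.84
7.68 - 2.84 = 4.84
Common difference d = 4.84.
First term a = -2.0.
Formula: S_i = -2.00 + 4.84*i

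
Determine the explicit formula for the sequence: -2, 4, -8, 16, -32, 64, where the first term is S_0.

Check ratios: 4 / -2 = -2.0
Common ratio r = -2.
First term a = -2.
Formula: S_i = -2 * (-2)^i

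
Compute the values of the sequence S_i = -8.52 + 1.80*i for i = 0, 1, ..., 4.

This is an arithmetic sequence.
i=0: S_0 = -8.52 + 1.8*0 = -8.52
i=1: S_1 = -8.52 + 1.8*1 = -6.72
i=2: S_2 = -8.52 + 1.8*2 = -4.92
i=3: S_3 = -8.52 + 1.8*3 = -3.12
i=4: S_4 = -8.52 + 1.8*4 = -1.32
The first 5 terms are: [-8.52, -6.72, -4.92, -3.12, -1.32]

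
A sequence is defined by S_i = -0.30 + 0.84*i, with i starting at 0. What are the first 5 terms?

This is an arithmetic sequence.
i=0: S_0 = -0.3 + 0.84*0 = -0.3
i=1: S_1 = -0.3 + 0.84*1 = 0.54
i=2: S_2 = -0.3 + 0.84*2 = 1.38
i=3: S_3 = -0.3 + 0.84*3 = 2.22
i=4: S_4 = -0.3 + 0.84*4 = 3.06
The first 5 terms are: [-0.3, 0.54, 1.38, 2.22, 3.06]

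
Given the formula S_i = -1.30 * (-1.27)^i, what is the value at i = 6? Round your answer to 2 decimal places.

S_6 = -1.3 * (-1.27)^6 ≈ -1.3 * 4.1959 ≈ -5.45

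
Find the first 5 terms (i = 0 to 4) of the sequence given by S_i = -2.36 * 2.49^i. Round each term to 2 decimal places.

This is a geometric sequence.
i=0: S_0 = -2.36 * 2.49^0 = -2.36
i=1: S_1 = -2.36 * 2.49^1 ≈ -5.88
i=2: S_2 = -2.36 * 2.49^2 ≈ -14.63
i=3: S_3 = -2.36 * 2.49^3 ≈ -36.43
i=4: S_4 = -2.36 * 2.49^4 ≈ -90.72
The first 5 terms are: [-2.36, -5.88, -14.63, -36.43, -90.72]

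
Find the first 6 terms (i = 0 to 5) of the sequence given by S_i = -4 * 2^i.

This is a geometric sequence.
i=0: S_0 = -4 * 2^0 = -4
i=1: S_1 = -4 * 2^1 = -8
i=2: S_2 = -4 * 2^2 = -16
i=3: S_3 = -4 * 2^3 = -32
i=4: S_4 = -4 * 2^4 = -64
i=5: S_5 = -4 * 2^5 = -128
The first 6 terms are: [-4, -8, -16, -32, -64, -128]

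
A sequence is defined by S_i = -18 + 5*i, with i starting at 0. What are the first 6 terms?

This is an arithmetic sequence.
i=0: S_0 = -18 + 5*0 = -18
i=1: S_1 = -18 + 5*1 = -13
i=2: S_2 = -18 + 5*2 = -8
i=3: S_3 = -18 + 5*3 = -3
i=4: S_4 = -18 + 5*4 = 2
i=5: S_5 = -18 + 5*5 = 7
The first 6 terms are: [-18, -13, -8, -3, 2, 7]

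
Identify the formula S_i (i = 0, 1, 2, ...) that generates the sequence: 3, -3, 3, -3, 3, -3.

Check ratios: -3 / 3 = -1.0
Common ratio r = -1.
First term a = 3.
Formula: S_i = 3 * (-1)^i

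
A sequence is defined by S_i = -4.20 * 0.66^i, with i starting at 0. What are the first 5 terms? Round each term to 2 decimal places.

This is a geometric sequence.
i=0: S_0 = -4.2 * 0.66^0 = -4.2
i=1: S_1 = -4.2 * 0.66^1 ≈ -2.77
i=2: S_2 = -4.2 * 0.66^2 ≈ -1.83
i=3: S_3 = -4.2 * 0.66^3 ≈ -1.21
i=4: S_4 = -4.2 * 0.66^4 ≈ -0.8
The first 5 terms are: [-4.2, -2.77, -1.83, -1.21, -0.8]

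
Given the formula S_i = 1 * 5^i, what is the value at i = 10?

S_10 = 1 * 5^10 = 1 * 9765625 = 9765625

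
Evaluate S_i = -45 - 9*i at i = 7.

S_7 = -45 + -9*7 = -45 + -63 = -108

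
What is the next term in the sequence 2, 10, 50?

Ratios: 10 / 2 = 5.0
This is a geometric sequence with common ratio r = 5.
Next term = 50 * 5 = 250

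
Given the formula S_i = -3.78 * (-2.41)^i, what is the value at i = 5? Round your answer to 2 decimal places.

S_5 = -3.78 * (-2.41)^5 ≈ -3.78 * -81.299 ≈ 307.31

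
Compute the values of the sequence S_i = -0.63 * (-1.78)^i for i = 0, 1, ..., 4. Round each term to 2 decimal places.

This is a geometric sequence.
i=0: S_0 = -0.63 * (-1.78)^0 = -0.63
i=1: S_1 = -0.63 * (-1.78)^1 ≈ 1.12
i=2: S_2 = -0.63 * (-1.78)^2 ≈ -2.0
i=3: S_3 = -0.63 * (-1.78)^3 ≈ 3.55
i=4: S_4 = -0.63 * (-1.78)^4 ≈ -6.32
The first 5 terms are: [-0.63, 1.12, -2.0, 3.55, -6.32]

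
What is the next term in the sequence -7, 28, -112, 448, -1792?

Ratios: 28 / -7 = -4.0
This is a geometric sequence with common ratio r = -4.
Next term = -1792 * -4 = 7168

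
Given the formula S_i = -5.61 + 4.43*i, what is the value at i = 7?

S_7 = -5.61 + 4.43*7 = -5.61 + 31.01 = 25.4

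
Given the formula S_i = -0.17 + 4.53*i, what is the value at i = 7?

S_7 = -0.17 + 4.53*7 = -0.17 + 31.71 = 31.54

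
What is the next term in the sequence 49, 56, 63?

Differences: 56 - 49 = 7
This is an arithmetic sequence with common difference d = 7.
Next term = 63 + 7 = 70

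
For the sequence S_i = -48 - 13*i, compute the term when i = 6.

S_6 = -48 + -13*6 = -48 + -78 = -126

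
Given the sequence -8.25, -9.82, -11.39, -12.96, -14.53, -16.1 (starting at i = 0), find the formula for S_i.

Check differences: -9.82 - -8.25 = -1.57
-11.39 - -9.82 = -1.57
Common difference d = -1.57.
First term a = -8.25.
Formula: S_i = -8.25 - 1.57*i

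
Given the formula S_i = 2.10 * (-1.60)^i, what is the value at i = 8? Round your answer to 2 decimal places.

S_8 = 2.1 * (-1.6)^8 ≈ 2.1 * 42.9497 ≈ 90.19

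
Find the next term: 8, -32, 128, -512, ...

Ratios: -32 / 8 = -4.0
This is a geometric sequence with common ratio r = -4.
Next term = -512 * -4 = 2048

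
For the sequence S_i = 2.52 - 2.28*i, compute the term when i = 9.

S_9 = 2.52 + -2.28*9 = 2.52 + -20.52 = -18.0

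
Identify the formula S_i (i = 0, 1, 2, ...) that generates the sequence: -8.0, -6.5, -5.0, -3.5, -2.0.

Check differences: -6.5 - -8.0 = 1.5
-5.0 - -6.5 = 1.5
Common difference d = 1.5.
First term a = -8.0.
Formula: S_i = -8.00 + 1.50*i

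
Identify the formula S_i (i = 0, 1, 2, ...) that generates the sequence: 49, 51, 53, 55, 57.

Check differences: 51 - 49 = 2
53 - 51 = 2
Common difference d = 2.
First term a = 49.
Formula: S_i = 49 + 2*i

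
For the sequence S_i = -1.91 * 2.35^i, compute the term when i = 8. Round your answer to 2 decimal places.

S_8 = -1.91 * 2.35^8 ≈ -1.91 * 930.1284 ≈ -1776.55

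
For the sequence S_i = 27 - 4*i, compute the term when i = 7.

S_7 = 27 + -4*7 = 27 + -28 = -1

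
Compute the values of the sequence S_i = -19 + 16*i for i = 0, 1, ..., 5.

This is an arithmetic sequence.
i=0: S_0 = -19 + 16*0 = -19
i=1: S_1 = -19 + 16*1 = -3
i=2: S_2 = -19 + 16*2 = 13
i=3: S_3 = -19 + 16*3 = 29
i=4: S_4 = -19 + 16*4 = 45
i=5: S_5 = -19 + 16*5 = 61
The first 6 terms are: [-19, -3, 13, 29, 45, 61]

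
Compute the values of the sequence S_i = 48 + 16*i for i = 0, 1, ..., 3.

This is an arithmetic sequence.
i=0: S_0 = 48 + 16*0 = 48
i=1: S_1 = 48 + 16*1 = 64
i=2: S_2 = 48 + 16*2 = 80
i=3: S_3 = 48 + 16*3 = 96
The first 4 terms are: [48, 64, 80, 96]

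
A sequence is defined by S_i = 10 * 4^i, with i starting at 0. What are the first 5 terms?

This is a geometric sequence.
i=0: S_0 = 10 * 4^0 = 10
i=1: S_1 = 10 * 4^1 = 40
i=2: S_2 = 10 * 4^2 = 160
i=3: S_3 = 10 * 4^3 = 640
i=4: S_4 = 10 * 4^4 = 2560
The first 5 terms are: [10, 40, 160, 640, 2560]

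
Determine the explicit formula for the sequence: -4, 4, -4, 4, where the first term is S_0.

Check ratios: 4 / -4 = -1.0
Common ratio r = -1.
First term a = -4.
Formula: S_i = -4 * (-1)^i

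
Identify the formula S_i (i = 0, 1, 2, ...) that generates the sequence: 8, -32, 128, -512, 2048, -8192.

Check ratios: -32 / 8 = -4.0
Common ratio r = -4.
First term a = 8.
Formula: S_i = 8 * (-4)^i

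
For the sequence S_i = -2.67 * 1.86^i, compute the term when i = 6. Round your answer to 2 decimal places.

S_6 = -2.67 * 1.86^6 ≈ -2.67 * 41.4074 ≈ -110.56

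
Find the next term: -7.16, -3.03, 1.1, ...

Differences: -3.03 - -7.16 = 4.13
This is an arithmetic sequence with common difference d = 4.13.
Next term = 1.1 + 4.13 = 5.23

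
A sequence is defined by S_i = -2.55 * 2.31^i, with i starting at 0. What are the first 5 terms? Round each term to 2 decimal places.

This is a geometric sequence.
i=0: S_0 = -2.55 * 2.31^0 = -2.55
i=1: S_1 = -2.55 * 2.31^1 ≈ -5.89
i=2: S_2 = -2.55 * 2.31^2 ≈ -13.61
i=3: S_3 = -2.55 * 2.31^3 ≈ -31.43
i=4: S_4 = -2.55 * 2.31^4 ≈ -72.61
The first 5 terms are: [-2.55, -5.89, -13.61, -31.43, -72.61]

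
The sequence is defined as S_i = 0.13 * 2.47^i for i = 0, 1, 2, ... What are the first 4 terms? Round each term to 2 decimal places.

This is a geometric sequence.
i=0: S_0 = 0.13 * 2.47^0 = 0.13
i=1: S_1 = 0.13 * 2.47^1 ≈ 0.32
i=2: S_2 = 0.13 * 2.47^2 ≈ 0.79
i=3: S_3 = 0.13 * 2.47^3 ≈ 1.96
The first 4 terms are: [0.13, 0.32, 0.79, 1.96]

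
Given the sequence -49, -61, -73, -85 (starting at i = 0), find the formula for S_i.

Check differences: -61 - -49 = -12
-73 - -61 = -12
Common difference d = -12.
First term a = -49.
Formula: S_i = -49 - 12*i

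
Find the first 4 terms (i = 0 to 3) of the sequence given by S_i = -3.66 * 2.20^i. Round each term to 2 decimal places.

This is a geometric sequence.
i=0: S_0 = -3.66 * 2.2^0 = -3.66
i=1: S_1 = -3.66 * 2.2^1 ≈ -8.05
i=2: S_2 = -3.66 * 2.2^2 ≈ -17.71
i=3: S_3 = -3.66 * 2.2^3 ≈ -38.97
The first 4 terms are: [-3.66, -8.05, -17.71, -38.97]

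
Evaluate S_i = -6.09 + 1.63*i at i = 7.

S_7 = -6.09 + 1.63*7 = -6.09 + 11.41 = 5.32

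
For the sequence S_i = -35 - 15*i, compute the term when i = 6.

S_6 = -35 + -15*6 = -35 + -90 = -125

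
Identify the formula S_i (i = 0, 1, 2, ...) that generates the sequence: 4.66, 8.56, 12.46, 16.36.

Check differences: 8.56 - 4.66 = 3.9
12.46 - 8.56 = 3.9
Common difference d = 3.9.
First term a = 4.66.
Formula: S_i = 4.66 + 3.90*i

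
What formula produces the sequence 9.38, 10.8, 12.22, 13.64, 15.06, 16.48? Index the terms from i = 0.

Check differences: 10.8 - 9.38 = 1.42
12.22 - 10.8 = 1.42
Common difference d = 1.42.
First term a = 9.38.
Formula: S_i = 9.38 + 1.42*i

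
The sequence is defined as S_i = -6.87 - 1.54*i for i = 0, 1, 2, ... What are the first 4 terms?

This is an arithmetic sequence.
i=0: S_0 = -6.87 + -1.54*0 = -6.87
i=1: S_1 = -6.87 + -1.54*1 = -8.41
i=2: S_2 = -6.87 + -1.54*2 = -9.95
i=3: S_3 = -6.87 + -1.54*3 = -11.49
The first 4 terms are: [-6.87, -8.41, -9.95, -11.49]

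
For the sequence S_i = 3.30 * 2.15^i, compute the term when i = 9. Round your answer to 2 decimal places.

S_9 = 3.3 * 2.15^9 ≈ 3.3 * 981.6262 ≈ 3239.37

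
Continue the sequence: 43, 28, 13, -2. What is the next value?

Differences: 28 - 43 = -15
This is an arithmetic sequence with common difference d = -15.
Next term = -2 + -15 = -17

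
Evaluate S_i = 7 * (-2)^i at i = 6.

S_6 = 7 * (-2)^6 = 7 * 64 = 448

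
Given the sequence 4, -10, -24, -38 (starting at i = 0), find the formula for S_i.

Check differences: -10 - 4 = -14
-24 - -10 = -14
Common difference d = -14.
First term a = 4.
Formula: S_i = 4 - 14*i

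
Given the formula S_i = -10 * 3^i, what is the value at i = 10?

S_10 = -10 * 3^10 = -10 * 59049 = -590490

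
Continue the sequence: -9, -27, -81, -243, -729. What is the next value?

Ratios: -27 / -9 = 3.0
This is a geometric sequence with common ratio r = 3.
Next term = -729 * 3 = -2187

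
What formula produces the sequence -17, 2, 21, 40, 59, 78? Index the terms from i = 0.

Check differences: 2 - -17 = 19
21 - 2 = 19
Common difference d = 19.
First term a = -17.
Formula: S_i = -17 + 19*i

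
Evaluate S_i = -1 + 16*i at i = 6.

S_6 = -1 + 16*6 = -1 + 96 = 95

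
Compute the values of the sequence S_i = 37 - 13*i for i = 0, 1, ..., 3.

This is an arithmetic sequence.
i=0: S_0 = 37 + -13*0 = 37
i=1: S_1 = 37 + -13*1 = 24
i=2: S_2 = 37 + -13*2 = 11
i=3: S_3 = 37 + -13*3 = -2
The first 4 terms are: [37, 24, 11, -2]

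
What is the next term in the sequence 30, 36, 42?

Differences: 36 - 30 = 6
This is an arithmetic sequence with common difference d = 6.
Next term = 42 + 6 = 48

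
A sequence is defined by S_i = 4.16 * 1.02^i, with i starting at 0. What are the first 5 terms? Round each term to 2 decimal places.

This is a geometric sequence.
i=0: S_0 = 4.16 * 1.02^0 = 4.16
i=1: S_1 = 4.16 * 1.02^1 ≈ 4.24
i=2: S_2 = 4.16 * 1.02^2 ≈ 4.33
i=3: S_3 = 4.16 * 1.02^3 ≈ 4.41
i=4: S_4 = 4.16 * 1.02^4 ≈ 4.5
The first 5 terms are: [4.16, 4.24, 4.33, 4.41, 4.5]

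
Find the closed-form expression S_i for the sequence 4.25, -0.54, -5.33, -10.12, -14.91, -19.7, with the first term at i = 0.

Check differences: -0.54 - 4.25 = -4.79
-5.33 - -0.54 = -4.79
Common difference d = -4.79.
First term a = 4.25.
Formula: S_i = 4.25 - 4.79*i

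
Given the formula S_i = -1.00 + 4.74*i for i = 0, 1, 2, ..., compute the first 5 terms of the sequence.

This is an arithmetic sequence.
i=0: S_0 = -1.0 + 4.74*0 = -1.0
i=1: S_1 = -1.0 + 4.74*1 = 3.74
i=2: S_2 = -1.0 + 4.74*2 = 8.48
i=3: S_3 = -1.0 + 4.74*3 = 13.22
i=4: S_4 = -1.0 + 4.74*4 = 17.96
The first 5 terms are: [-1.0, 3.74, 8.48, 13.22, 17.96]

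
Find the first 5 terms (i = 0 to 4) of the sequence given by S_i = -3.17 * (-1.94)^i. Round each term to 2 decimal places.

This is a geometric sequence.
i=0: S_0 = -3.17 * (-1.94)^0 = -3.17
i=1: S_1 = -3.17 * (-1.94)^1 ≈ 6.15
i=2: S_2 = -3.17 * (-1.94)^2 ≈ -11.93
i=3: S_3 = -3.17 * (-1.94)^3 ≈ 23.15
i=4: S_4 = -3.17 * (-1.94)^4 ≈ -44.9
The first 5 terms are: [-3.17, 6.15, -11.93, 23.15, -44.9]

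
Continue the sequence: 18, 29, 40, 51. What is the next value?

Differences: 29 - 18 = 11
This is an arithmetic sequence with common difference d = 11.
Next term = 51 + 11 = 62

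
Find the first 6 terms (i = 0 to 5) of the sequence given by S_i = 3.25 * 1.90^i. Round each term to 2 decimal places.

This is a geometric sequence.
i=0: S_0 = 3.25 * 1.9^0 = 3.25
i=1: S_1 = 3.25 * 1.9^1 ≈ 6.18
i=2: S_2 = 3.25 * 1.9^2 ≈ 11.73
i=3: S_3 = 3.25 * 1.9^3 ≈ 22.29
i=4: S_4 = 3.25 * 1.9^4 ≈ 42.35
i=5: S_5 = 3.25 * 1.9^5 ≈ 80.47
The first 6 terms are: [3.25, 6.18, 11.73, 22.29, 42.35, 80.47]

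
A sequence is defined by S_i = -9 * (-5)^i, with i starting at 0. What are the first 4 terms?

This is a geometric sequence.
i=0: S_0 = -9 * (-5)^0 = -9
i=1: S_1 = -9 * (-5)^1 = 45
i=2: S_2 = -9 * (-5)^2 = -225
i=3: S_3 = -9 * (-5)^3 = 1125
The first 4 terms are: [-9, 45, -225, 1125]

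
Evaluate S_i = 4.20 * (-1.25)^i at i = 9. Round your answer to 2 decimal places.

S_9 = 4.2 * (-1.25)^9 ≈ 4.2 * -7.4506 ≈ -31.29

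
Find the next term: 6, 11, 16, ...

Differences: 11 - 6 = 5
This is an arithmetic sequence with common difference d = 5.
Next term = 16 + 5 = 21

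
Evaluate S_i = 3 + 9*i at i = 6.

S_6 = 3 + 9*6 = 3 + 54 = 57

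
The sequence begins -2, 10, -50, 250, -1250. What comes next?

Ratios: 10 / -2 = -5.0
This is a geometric sequence with common ratio r = -5.
Next term = -1250 * -5 = 6250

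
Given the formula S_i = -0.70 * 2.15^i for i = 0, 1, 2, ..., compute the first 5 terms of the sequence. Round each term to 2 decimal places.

This is a geometric sequence.
i=0: S_0 = -0.7 * 2.15^0 = -0.7
i=1: S_1 = -0.7 * 2.15^1 ≈ -1.51
i=2: S_2 = -0.7 * 2.15^2 ≈ -3.24
i=3: S_3 = -0.7 * 2.15^3 ≈ -6.96
i=4: S_4 = -0.7 * 2.15^4 ≈ -14.96
The first 5 terms are: [-0.7, -1.51, -3.24, -6.96, -14.96]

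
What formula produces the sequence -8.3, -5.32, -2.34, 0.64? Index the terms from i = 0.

Check differences: -5.32 - -8.3 = 2.98
-2.34 - -5.32 = 2.98
Common difference d = 2.98.
First term a = -8.3.
Formula: S_i = -8.30 + 2.98*i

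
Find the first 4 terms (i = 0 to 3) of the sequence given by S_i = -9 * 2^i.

This is a geometric sequence.
i=0: S_0 = -9 * 2^0 = -9
i=1: S_1 = -9 * 2^1 = -18
i=2: S_2 = -9 * 2^2 = -36
i=3: S_3 = -9 * 2^3 = -72
The first 4 terms are: [-9, -18, -36, -72]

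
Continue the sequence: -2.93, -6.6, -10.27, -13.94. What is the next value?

Differences: -6.6 - -2.93 = -3.67
This is an arithmetic sequence with common difference d = -3.67.
Next term = -13.94 + -3.67 = -17.61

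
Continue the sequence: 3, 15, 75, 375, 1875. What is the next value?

Ratios: 15 / 3 = 5.0
This is a geometric sequence with common ratio r = 5.
Next term = 1875 * 5 = 9375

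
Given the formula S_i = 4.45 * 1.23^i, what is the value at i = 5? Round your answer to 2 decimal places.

S_5 = 4.45 * 1.23^5 ≈ 4.45 * 2.8153 ≈ 12.53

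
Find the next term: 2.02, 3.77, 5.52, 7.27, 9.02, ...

Differences: 3.77 - 2.02 = 1.75
This is an arithmetic sequence with common difference d = 1.75.
Next term = 9.02 + 1.75 = 10.77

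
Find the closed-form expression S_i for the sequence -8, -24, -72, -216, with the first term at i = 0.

Check ratios: -24 / -8 = 3.0
Common ratio r = 3.
First term a = -8.
Formula: S_i = -8 * 3^i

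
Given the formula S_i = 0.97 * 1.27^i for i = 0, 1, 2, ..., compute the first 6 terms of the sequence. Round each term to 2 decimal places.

This is a geometric sequence.
i=0: S_0 = 0.97 * 1.27^0 = 0.97
i=1: S_1 = 0.97 * 1.27^1 ≈ 1.23
i=2: S_2 = 0.97 * 1.27^2 ≈ 1.56
i=3: S_3 = 0.97 * 1.27^3 ≈ 1.99
i=4: S_4 = 0.97 * 1.27^4 ≈ 2.52
i=5: S_5 = 0.97 * 1.27^5 ≈ 3.2
The first 6 terms are: [0.97, 1.23, 1.56, 1.99, 2.52, 3.2]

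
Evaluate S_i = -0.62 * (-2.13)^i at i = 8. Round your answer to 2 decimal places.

S_8 = -0.62 * (-2.13)^8 ≈ -0.62 * 423.6789 ≈ -262.68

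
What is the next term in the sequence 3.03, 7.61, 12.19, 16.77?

Differences: 7.61 - 3.03 = 4.58
This is an arithmetic sequence with common difference d = 4.58.
Next term = 16.77 + 4.58 = 21.35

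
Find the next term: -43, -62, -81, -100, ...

Differences: -62 - -43 = -19
This is an arithmetic sequence with common difference d = -19.
Next term = -100 + -19 = -119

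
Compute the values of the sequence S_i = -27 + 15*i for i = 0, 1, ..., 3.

This is an arithmetic sequence.
i=0: S_0 = -27 + 15*0 = -27
i=1: S_1 = -27 + 15*1 = -12
i=2: S_2 = -27 + 15*2 = 3
i=3: S_3 = -27 + 15*3 = 18
The first 4 terms are: [-27, -12, 3, 18]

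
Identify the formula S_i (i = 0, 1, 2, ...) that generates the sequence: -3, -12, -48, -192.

Check ratios: -12 / -3 = 4.0
Common ratio r = 4.
First term a = -3.
Formula: S_i = -3 * 4^i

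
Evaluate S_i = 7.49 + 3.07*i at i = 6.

S_6 = 7.49 + 3.07*6 = 7.49 + 18.42 = 25.91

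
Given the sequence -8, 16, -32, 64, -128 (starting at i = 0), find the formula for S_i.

Check ratios: 16 / -8 = -2.0
Common ratio r = -2.
First term a = -8.
Formula: S_i = -8 * (-2)^i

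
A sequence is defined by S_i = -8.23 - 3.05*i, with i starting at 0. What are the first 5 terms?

This is an arithmetic sequence.
i=0: S_0 = -8.23 + -3.05*0 = -8.23
i=1: S_1 = -8.23 + -3.05*1 = -11.28
i=2: S_2 = -8.23 + -3.05*2 = -14.33
i=3: S_3 = -8.23 + -3.05*3 = -17.38
i=4: S_4 = -8.23 + -3.05*4 = -20.43
The first 5 terms are: [-8.23, -11.28, -14.33, -17.38, -20.43]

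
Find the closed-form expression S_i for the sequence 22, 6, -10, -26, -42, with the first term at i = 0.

Check differences: 6 - 22 = -16
-10 - 6 = -16
Common difference d = -16.
First term a = 22.
Formula: S_i = 22 - 16*i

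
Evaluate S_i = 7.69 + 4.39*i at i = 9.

S_9 = 7.69 + 4.39*9 = 7.69 + 39.51 = 47.2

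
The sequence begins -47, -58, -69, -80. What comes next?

Differences: -58 - -47 = -11
This is an arithmetic sequence with common difference d = -11.
Next term = -80 + -11 = -91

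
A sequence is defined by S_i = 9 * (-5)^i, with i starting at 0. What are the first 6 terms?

This is a geometric sequence.
i=0: S_0 = 9 * (-5)^0 = 9
i=1: S_1 = 9 * (-5)^1 = -45
i=2: S_2 = 9 * (-5)^2 = 225
i=3: S_3 = 9 * (-5)^3 = -1125
i=4: S_4 = 9 * (-5)^4 = 5625
i=5: S_5 = 9 * (-5)^5 = -28125
The first 6 terms are: [9, -45, 225, -1125, 5625, -28125]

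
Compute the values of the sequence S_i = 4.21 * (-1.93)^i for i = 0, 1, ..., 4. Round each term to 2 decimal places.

This is a geometric sequence.
i=0: S_0 = 4.21 * (-1.93)^0 = 4.21
i=1: S_1 = 4.21 * (-1.93)^1 ≈ -8.13
i=2: S_2 = 4.21 * (-1.93)^2 ≈ 15.68
i=3: S_3 = 4.21 * (-1.93)^3 ≈ -30.27
i=4: S_4 = 4.21 * (-1.93)^4 ≈ 58.41
The first 5 terms are: [4.21, -8.13, 15.68, -30.27, 58.41]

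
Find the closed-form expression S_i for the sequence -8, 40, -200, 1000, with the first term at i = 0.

Check ratios: 40 / -8 = -5.0
Common ratio r = -5.
First term a = -8.
Formula: S_i = -8 * (-5)^i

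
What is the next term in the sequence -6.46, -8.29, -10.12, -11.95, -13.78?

Differences: -8.29 - -6.46 = -1.83
This is an arithmetic sequence with common difference d = -1.83.
Next term = -13.78 + -1.83 = -15.61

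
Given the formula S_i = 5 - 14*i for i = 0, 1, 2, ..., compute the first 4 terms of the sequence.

This is an arithmetic sequence.
i=0: S_0 = 5 + -14*0 = 5
i=1: S_1 = 5 + -14*1 = -9
i=2: S_2 = 5 + -14*2 = -23
i=3: S_3 = 5 + -14*3 = -37
The first 4 terms are: [5, -9, -23, -37]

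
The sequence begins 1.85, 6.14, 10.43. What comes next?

Differences: 6.14 - 1.85 = 4.29
This is an arithmetic sequence with common difference d = 4.29.
Next term = 10.43 + 4.29 = 14.72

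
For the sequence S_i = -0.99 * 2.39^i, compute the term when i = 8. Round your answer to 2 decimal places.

S_8 = -0.99 * 2.39^8 ≈ -0.99 * 1064.592 ≈ -1053.95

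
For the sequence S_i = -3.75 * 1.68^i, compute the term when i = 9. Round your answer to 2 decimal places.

S_9 = -3.75 * 1.68^9 ≈ -3.75 * 106.6065 ≈ -399.77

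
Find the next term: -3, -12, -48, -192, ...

Ratios: -12 / -3 = 4.0
This is a geometric sequence with common ratio r = 4.
Next term = -192 * 4 = -768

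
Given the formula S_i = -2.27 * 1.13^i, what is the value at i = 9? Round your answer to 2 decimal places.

S_9 = -2.27 * 1.13^9 ≈ -2.27 * 3.004 ≈ -6.82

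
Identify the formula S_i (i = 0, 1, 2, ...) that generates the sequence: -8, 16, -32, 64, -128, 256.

Check ratios: 16 / -8 = -2.0
Common ratio r = -2.
First term a = -8.
Formula: S_i = -8 * (-2)^i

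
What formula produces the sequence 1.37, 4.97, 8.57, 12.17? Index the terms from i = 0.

Check differences: 4.97 - 1.37 = 3.6
8.57 - 4.97 = 3.6
Common difference d = 3.6.
First term a = 1.37.
Formula: S_i = 1.37 + 3.60*i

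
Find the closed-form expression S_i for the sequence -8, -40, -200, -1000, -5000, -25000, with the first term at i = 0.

Check ratios: -40 / -8 = 5.0
Common ratio r = 5.
First term a = -8.
Formula: S_i = -8 * 5^i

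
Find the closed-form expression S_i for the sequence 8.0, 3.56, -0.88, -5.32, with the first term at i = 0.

Check differences: 3.56 - 8.0 = -4.44
-0.88 - 3.56 = -4.44
Common difference d = -4.44.
First term a = 8.0.
Formula: S_i = 8.00 - 4.44*i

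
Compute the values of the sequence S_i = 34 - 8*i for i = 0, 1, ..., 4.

This is an arithmetic sequence.
i=0: S_0 = 34 + -8*0 = 34
i=1: S_1 = 34 + -8*1 = 26
i=2: S_2 = 34 + -8*2 = 18
i=3: S_3 = 34 + -8*3 = 10
i=4: S_4 = 34 + -8*4 = 2
The first 5 terms are: [34, 26, 18, 10, 2]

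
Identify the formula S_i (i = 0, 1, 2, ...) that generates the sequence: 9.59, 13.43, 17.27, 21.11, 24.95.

Check differences: 13.43 - 9.59 = 3.84
17.27 - 13.43 = 3.84
Common difference d = 3.84.
First term a = 9.59.
Formula: S_i = 9.59 + 3.84*i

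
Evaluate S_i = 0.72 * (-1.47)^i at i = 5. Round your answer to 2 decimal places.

S_5 = 0.72 * (-1.47)^5 ≈ 0.72 * -6.8641 ≈ -4.94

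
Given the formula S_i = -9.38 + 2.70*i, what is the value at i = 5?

S_5 = -9.38 + 2.7*5 = -9.38 + 13.5 = 4.12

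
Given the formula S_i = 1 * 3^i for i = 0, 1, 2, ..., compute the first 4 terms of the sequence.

This is a geometric sequence.
i=0: S_0 = 1 * 3^0 = 1
i=1: S_1 = 1 * 3^1 = 3
i=2: S_2 = 1 * 3^2 = 9
i=3: S_3 = 1 * 3^3 = 27
The first 4 terms are: [1, 3, 9, 27]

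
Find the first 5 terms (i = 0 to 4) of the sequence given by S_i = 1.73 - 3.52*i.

This is an arithmetic sequence.
i=0: S_0 = 1.73 + -3.52*0 = 1.73
i=1: S_1 = 1.73 + -3.52*1 = -1.79
i=2: S_2 = 1.73 + -3.52*2 = -5.31
i=3: S_3 = 1.73 + -3.52*3 = -8.83
i=4: S_4 = 1.73 + -3.52*4 = -12.35
The first 5 terms are: [1.73, -1.79, -5.31, -8.83, -12.35]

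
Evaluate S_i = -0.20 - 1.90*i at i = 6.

S_6 = -0.2 + -1.9*6 = -0.2 + -11.4 = -11.6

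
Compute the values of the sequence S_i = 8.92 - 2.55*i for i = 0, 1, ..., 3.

This is an arithmetic sequence.
i=0: S_0 = 8.92 + -2.55*0 = 8.92
i=1: S_1 = 8.92 + -2.55*1 = 6.37
i=2: S_2 = 8.92 + -2.55*2 = 3.82
i=3: S_3 = 8.92 + -2.55*3 = 1.27
The first 4 terms are: [8.92, 6.37, 3.82, 1.27]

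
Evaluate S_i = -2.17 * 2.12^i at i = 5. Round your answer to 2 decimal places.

S_5 = -2.17 * 2.12^5 ≈ -2.17 * 42.8232 ≈ -92.93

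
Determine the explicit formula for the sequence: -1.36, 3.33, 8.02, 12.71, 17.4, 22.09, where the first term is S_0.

Check differences: 3.33 - -1.36 = 4.69
8.02 - 3.33 = 4.69
Common difference d = 4.69.
First term a = -1.36.
Formula: S_i = -1.36 + 4.69*i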